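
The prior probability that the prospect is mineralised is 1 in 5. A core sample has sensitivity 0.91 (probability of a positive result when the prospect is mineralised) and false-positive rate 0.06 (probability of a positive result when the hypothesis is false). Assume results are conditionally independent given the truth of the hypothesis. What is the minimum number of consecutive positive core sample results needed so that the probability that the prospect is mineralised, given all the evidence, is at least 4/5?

Prior odds: 0.2 ÷ 0.8 = 0.25.
Likelihood ratio of a positive result = 0.91/0.06 = 91/6.
Target posterior odds = 0.8/0.2 = 4.
Require (91/6)ⁿ ≥ 4 ÷ 0.25 = 16.
(91/6)¹ = 91/6 falls short of 16 but (91/6)² = 8281/36 reaches it, so n = 2.

2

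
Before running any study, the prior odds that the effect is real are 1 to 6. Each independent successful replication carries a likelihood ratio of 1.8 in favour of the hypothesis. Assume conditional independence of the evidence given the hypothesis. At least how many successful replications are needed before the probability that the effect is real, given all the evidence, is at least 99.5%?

Prior odds = 1/6.
Likelihood ratio per successful replication = 1.8.
Target posterior odds = 0.995/0.005 = 199.
Need (1/6) × 1.8ⁿ ≥ 199, i.e. 1.8ⁿ ≥ 1194.
1.8¹² ≈1156.83 falls short of 1194 but 1.8¹³ ≈2082.3 reaches it, so n = 13.

13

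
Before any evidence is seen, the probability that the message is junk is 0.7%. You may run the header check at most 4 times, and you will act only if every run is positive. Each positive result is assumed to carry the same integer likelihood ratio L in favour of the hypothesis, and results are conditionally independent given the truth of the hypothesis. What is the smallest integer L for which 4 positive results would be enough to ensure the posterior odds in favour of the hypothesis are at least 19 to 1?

8

Prior odds = 0.007/0.993 = 7/993.
Target odds = 19.
Need L⁴ ≥ 19 ÷ (7/993) = 18867/7.
7⁴ = 2401 < 18867/7 ≤ 4096 = 8⁴, so L = 8.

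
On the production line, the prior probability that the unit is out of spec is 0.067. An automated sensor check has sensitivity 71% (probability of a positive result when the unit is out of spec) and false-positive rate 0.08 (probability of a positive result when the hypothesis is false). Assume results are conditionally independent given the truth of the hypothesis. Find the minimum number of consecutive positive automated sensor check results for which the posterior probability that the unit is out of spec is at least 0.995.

4

Prior odds: 0.067 ÷ 0.933 = 67/933.
Likelihood ratio of a positive result = 0.71/0.08 = 8.875.
Target odds: 0.995 ÷ 0.005 = 199.
Require 8.875ⁿ ≥ 199 ÷ (67/933) = 185667/67.
8.875³ = 357911/512 falls short of 185667/67 but 8.875⁴ = 25411681/4096 reaches it, so n = 4.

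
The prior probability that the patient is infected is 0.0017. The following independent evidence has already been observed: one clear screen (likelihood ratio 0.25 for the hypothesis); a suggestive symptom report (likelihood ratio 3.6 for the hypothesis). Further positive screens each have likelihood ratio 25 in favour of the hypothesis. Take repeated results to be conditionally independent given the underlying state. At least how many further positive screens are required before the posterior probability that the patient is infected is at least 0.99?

Prior odds = 0.0017/0.9983 = 17/9983.
Combined Bayes factor of the evidence already in hand = 0.25 × 3.6 = 0.9.
Odds after that evidence = (17/9983) × 0.9 = 153/99830.
Target odds = 0.99/0.01 = 99.
Need 25ⁿ ≥ 99 ÷ (153/99830) = 1098130/17.
25³ = 15625 falls short of 1098130/17 but 25⁴ = 390625 reaches it, so n = 4.

4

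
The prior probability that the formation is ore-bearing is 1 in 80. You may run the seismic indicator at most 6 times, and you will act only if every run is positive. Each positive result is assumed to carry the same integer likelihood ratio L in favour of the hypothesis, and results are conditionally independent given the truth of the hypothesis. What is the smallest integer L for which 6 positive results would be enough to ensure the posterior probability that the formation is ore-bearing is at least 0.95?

4

Prior odds = 0.0125/0.9875 = 1/79.
Target odds = 0.95/0.05 = 19.
Need L⁶ ≥ 19 ÷ (1/79) = 1501.
3⁶ = 729 < 1501 ≤ 4096 = 4⁶, so L = 4.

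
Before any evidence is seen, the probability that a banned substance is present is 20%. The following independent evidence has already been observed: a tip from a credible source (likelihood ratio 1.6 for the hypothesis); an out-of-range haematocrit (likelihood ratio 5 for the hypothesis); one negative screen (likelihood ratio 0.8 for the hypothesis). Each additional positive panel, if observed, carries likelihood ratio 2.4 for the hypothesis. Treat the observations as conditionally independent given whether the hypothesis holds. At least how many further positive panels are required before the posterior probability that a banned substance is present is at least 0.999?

Prior odds = 0.2/0.8 = 0.25.
Combined Bayes factor of the evidence already in hand = 1.6 × 5 × 0.8 = 6.4.
Odds after that evidence = 0.25 × 6.4 = 1.6.
Target odds = 0.999/0.001 = 999.
Need 2.4ⁿ ≥ 999 ÷ 1.6 = 624.375.
2.4⁷ = 35831808/78125 falls short of 624.375 but 2.4⁸ = 429981696/390625 reaches it, so n = 8.

8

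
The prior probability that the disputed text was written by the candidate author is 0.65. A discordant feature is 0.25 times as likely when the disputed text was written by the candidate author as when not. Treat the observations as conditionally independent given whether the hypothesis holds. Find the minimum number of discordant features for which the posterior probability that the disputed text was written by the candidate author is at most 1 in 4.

2

Prior odds = 0.65/0.35 = 13/7.
Likelihood ratio per discordant feature = 0.25.
Target posterior odds = 0.25/0.75 = 1/3.
Need (13/7) × 0.25ⁿ ≤ 1/3, i.e. 0.25ⁿ ≤ 7/39.
0.25¹ = 0.25 is still above 7/39 but 0.25² = 0.0625 is at or below it, so n = 2.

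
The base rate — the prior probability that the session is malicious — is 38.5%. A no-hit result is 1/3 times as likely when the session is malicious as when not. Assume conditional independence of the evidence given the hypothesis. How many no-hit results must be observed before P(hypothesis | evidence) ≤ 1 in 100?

4

Prior odds: 0.385 ÷ 0.615 = 77/123.
Likelihood ratio per no-hit result = 1/3.
Target odds: 0.01 ÷ 0.99 = 1/99.
Require (1/3)ⁿ ≤ 1/99 ÷ (77/123) = 41/2541.
(1/3)³ = 1/27 is still above 41/2541 but (1/3)⁴ = 1/81 is at or below it, so n = 4.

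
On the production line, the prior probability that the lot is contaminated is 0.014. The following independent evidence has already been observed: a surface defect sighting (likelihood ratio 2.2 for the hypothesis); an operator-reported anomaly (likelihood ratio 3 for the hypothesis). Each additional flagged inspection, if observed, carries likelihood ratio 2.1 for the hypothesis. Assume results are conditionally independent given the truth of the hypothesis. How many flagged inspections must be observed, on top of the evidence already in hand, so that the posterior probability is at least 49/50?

9

Prior odds = 0.014/0.986 = 7/493.
Combined Bayes factor of the evidence already in hand = 2.2 × 3 = 6.6.
Odds after that evidence = (7/493) × 6.6 = 231/2465.
Target odds = 0.98/0.02 = 49.
Need 2.1ⁿ ≥ 49 ÷ (231/2465) = 17255/33.
2.1⁸ ≈378.229 falls short of 17255/33 but 2.1⁹ ≈794.28 reaches it, so n = 9.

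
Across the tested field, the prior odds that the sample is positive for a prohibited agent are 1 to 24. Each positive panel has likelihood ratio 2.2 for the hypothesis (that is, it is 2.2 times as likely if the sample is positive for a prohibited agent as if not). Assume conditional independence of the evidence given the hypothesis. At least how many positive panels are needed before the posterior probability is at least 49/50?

Prior odds = 1/24.
Likelihood ratio per positive panel = 2.2.
Target odds: 0.98 ÷ 0.02 = 49.
Require 2.2ⁿ ≥ 49 ÷ (1/24) = 1176.
2.2⁸ = 214358881/390625 falls short of 1176 but 2.2⁹ ≈1207.27 reaches it, so n = 9.

9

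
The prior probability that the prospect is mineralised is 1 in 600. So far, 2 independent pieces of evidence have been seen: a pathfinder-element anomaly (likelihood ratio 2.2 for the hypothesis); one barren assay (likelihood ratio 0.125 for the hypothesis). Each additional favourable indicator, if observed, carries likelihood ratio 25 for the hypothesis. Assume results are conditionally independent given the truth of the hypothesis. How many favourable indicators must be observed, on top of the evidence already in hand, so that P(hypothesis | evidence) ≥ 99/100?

4

Prior odds = (1/600)/(599/600) = 1/599.
Combined Bayes factor of the evidence already in hand = 2.2 × 0.125 = 0.275.
Odds after that evidence = (1/599) × 0.275 = 11/23960.
Target odds = 0.99/0.01 = 99.
Need 25ⁿ ≥ 99 ÷ (11/23960) = 215640.
25³ = 15625 falls short of 215640 but 25⁴ = 390625 reaches it, so n = 4.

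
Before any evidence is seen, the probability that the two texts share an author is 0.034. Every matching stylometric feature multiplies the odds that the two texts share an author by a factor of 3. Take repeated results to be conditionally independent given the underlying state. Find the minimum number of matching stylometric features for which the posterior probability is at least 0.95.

Prior odds: 0.034 ÷ 0.966 = 17/483.
Likelihood ratio per matching stylometric feature = 3.
Target posterior odds = 0.95/0.05 = 19.
Require 3ⁿ ≥ 19 ÷ (17/483) = 9177/17.
3⁵ = 243 falls short of 9177/17 but 3⁶ = 729 reaches it, so n = 6.

6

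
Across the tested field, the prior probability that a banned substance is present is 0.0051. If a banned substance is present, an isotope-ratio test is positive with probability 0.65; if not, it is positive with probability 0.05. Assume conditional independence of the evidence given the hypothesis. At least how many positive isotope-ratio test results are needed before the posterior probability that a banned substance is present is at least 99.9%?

Prior odds = 0.0051/0.9949 = 51/9949.
Likelihood ratio of a positive = 0.65/0.05 = 13.
Target odds: 0.999 ÷ 0.001 = 999.
Require 13ⁿ ≥ 999 ÷ (51/9949) = 3313017/17.
13⁴ = 28561 falls short of 3313017/17 but 13⁵ = 371293 reaches it, so n = 5.

5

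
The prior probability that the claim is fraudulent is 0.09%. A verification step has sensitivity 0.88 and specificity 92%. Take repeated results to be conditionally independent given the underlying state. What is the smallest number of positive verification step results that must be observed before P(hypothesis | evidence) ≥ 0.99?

5

Prior odds = 0.0009/0.9991 = 9/9991.
False-positive rate = 1 − 0.92 = 0.08; likelihood ratio of a positive = 0.88/0.08 = 11.
Target posterior odds = 0.99/0.01 = 99.
Need (9/9991) × 11ⁿ ≥ 99, i.e. 11ⁿ ≥ 109901.
11⁴ = 14641 falls short of 109901 but 11⁵ = 161051 reaches it, so n = 5.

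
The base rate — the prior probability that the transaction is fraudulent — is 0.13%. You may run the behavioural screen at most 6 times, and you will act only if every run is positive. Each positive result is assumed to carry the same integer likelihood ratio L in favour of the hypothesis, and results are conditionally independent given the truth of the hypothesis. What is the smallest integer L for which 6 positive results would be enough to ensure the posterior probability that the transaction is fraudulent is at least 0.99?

Prior odds = 0.0013/0.9987 = 13/9987.
Target odds = 0.99/0.01 = 99.
Need L⁶ ≥ 99 ÷ (13/9987) = 988713/13.
6⁶ = 46656 < 988713/13 ≤ 117649 = 7⁶, so L = 7.

7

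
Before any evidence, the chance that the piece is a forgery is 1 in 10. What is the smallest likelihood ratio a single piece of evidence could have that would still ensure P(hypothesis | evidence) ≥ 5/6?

45

Prior odds = 0.1/0.9 = 1/9.
Target odds = (5/6)/(1/6) = 5.
Required Bayes factor = 5 ÷ (1/9) = 45.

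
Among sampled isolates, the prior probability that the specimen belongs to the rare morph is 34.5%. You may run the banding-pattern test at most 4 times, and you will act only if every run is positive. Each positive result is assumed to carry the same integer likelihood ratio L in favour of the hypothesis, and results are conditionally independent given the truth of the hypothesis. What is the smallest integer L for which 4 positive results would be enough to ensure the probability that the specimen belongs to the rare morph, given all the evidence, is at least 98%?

4

Prior odds = 0.345/0.655 = 69/131.
Target odds = 0.98/0.02 = 49.
Need L⁴ ≥ 49 ÷ (69/131) = 6419/69.
3⁴ = 81 < 6419/69 ≤ 256 = 4⁴, so L = 4.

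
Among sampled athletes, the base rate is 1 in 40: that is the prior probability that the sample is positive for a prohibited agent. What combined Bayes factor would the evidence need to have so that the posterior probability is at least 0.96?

Prior odds = 0.025/0.975 = 1/39.
Target odds = 0.96/0.04 = 24.
Required Bayes factor = 24 ÷ (1/39) = 936.

936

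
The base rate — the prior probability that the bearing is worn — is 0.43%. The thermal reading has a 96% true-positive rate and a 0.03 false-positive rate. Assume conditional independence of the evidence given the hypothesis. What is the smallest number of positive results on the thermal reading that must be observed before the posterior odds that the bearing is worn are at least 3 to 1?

2

Prior odds = 0.0043/0.9957 = 43/9957.
Likelihood ratio of a positive result = 0.96/0.03 = 32.
Target odds = 3.
Require 32ⁿ ≥ 3 ÷ (43/9957) = 29871/43.
32¹ = 32 falls short of 29871/43 but 32² = 1024 reaches it, so n = 2.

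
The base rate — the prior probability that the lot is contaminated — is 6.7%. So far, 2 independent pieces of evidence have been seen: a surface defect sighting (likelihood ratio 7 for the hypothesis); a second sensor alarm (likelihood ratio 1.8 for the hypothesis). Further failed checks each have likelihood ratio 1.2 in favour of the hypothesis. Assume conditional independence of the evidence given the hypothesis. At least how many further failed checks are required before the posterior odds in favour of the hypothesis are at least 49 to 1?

22

Prior odds = 0.067/0.933 = 67/933.
Combined Bayes factor of the evidence already in hand = 7 × 1.8 = 12.6.
Odds after that evidence = (67/933) × 12.6 = 1407/1555.
Target odds = 49.
Need 1.2ⁿ ≥ 49 ÷ (1407/1555) = 10885/201.
1.2²¹ ≈46.0051 falls short of 10885/201 but 1.2²² ≈55.2061 reaches it, so n = 22.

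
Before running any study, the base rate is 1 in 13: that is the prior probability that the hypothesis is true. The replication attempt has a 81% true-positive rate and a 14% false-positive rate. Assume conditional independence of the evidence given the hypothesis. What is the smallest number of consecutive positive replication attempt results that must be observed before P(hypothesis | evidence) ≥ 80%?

Prior odds: (1/13) ÷ (12/13) = 1/12.
Likelihood ratio of a positive result = 0.81/0.14 = 81/14.
Target posterior odds = 0.8/0.2 = 4.
Require (81/14)ⁿ ≥ 4 ÷ (1/12) = 48.
(81/14)² = 6561/196 falls short of 48 but (81/14)³ = 531441/2744 reaches it, so n = 3.

3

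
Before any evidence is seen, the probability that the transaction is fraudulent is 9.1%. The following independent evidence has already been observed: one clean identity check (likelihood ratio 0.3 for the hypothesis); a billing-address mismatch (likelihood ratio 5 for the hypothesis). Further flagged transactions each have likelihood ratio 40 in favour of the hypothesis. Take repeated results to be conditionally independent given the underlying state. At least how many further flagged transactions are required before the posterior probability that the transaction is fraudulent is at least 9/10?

Prior odds = 0.091/0.909 = 91/909.
Combined Bayes factor of the evidence already in hand = 0.3 × 5 = 1.5.
Odds after that evidence = (91/909) × 1.5 = 91/606.
Target odds = 0.9/0.1 = 9.
Need 40ⁿ ≥ 9 ÷ (91/606) = 5454/91.
40¹ = 40 falls short of 5454/91 but 40² = 1600 reaches it, so n = 2.

2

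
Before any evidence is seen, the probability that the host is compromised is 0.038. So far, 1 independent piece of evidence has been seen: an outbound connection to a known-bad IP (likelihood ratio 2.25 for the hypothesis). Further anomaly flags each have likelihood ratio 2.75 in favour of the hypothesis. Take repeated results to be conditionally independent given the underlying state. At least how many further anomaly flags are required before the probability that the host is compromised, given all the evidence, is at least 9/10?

5

Prior odds = 0.038/0.962 = 19/481.
Bayes factor of the evidence already in hand = 2.25.
Odds after that evidence = (19/481) × 2.25 = 171/1924.
Target odds = 0.9/0.1 = 9.
Need 2.75ⁿ ≥ 9 ÷ (171/1924) = 1924/19.
2.75⁴ = 57.19140625 falls short of 1924/19 but 2.75⁵ = 161051/1024 reaches it, so n = 5.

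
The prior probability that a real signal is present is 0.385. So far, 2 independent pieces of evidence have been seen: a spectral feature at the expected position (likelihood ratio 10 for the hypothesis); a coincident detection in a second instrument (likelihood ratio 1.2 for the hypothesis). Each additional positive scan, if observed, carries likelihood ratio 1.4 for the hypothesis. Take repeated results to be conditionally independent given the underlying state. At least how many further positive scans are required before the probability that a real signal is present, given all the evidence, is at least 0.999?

15

Prior odds = 0.385/0.615 = 77/123.
Combined Bayes factor of the evidence already in hand = 10 × 1.2 = 12.
Odds after that evidence = (77/123) × 12 = 308/41.
Target odds = 0.999/0.001 = 999.
Need 1.4ⁿ ≥ 999 ÷ (308/41) = 40959/308.
1.4¹⁴ ≈111.12 falls short of 40959/308 but 1.4¹⁵ ≈155.568 reaches it, so n = 15.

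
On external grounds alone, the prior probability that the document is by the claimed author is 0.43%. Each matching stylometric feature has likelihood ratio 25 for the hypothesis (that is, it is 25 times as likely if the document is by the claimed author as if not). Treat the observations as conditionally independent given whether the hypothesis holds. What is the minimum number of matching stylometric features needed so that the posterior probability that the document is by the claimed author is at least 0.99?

4

Prior odds = 0.0043/0.9957 = 43/9957.
Likelihood ratio per matching stylometric feature = 25.
Target odds: 0.99 ÷ 0.01 = 99.
Need (43/9957) × 25ⁿ ≥ 99, i.e. 25ⁿ ≥ 985743/43.
25³ = 15625 falls short of 985743/43 but 25⁴ = 390625 reaches it, so n = 4.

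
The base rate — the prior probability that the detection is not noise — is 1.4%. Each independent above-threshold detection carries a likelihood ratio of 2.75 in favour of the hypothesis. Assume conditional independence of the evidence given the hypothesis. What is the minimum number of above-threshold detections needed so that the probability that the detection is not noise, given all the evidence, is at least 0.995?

Prior odds = 0.014/0.986 = 7/493.
Likelihood ratio per above-threshold detection = 2.75.
Target odds: 0.995 ÷ 0.005 = 199.
Need (7/493) × 2.75ⁿ ≥ 199, i.e. 2.75ⁿ ≥ 98107/7.
2.75⁹ ≈8994.86 falls short of 98107/7 but 2.75¹⁰ ≈24735.9 reaches it, so n = 10.

10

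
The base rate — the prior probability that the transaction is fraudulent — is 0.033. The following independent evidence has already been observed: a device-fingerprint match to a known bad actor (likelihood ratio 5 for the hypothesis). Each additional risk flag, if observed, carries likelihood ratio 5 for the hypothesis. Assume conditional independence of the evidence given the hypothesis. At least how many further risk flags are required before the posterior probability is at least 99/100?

Prior odds = 0.033/0.967 = 33/967.
Bayes factor of the evidence already in hand = 5.
Odds after that evidence = (33/967) × 5 = 165/967.
Target odds = 0.99/0.01 = 99.
Need 5ⁿ ≥ 99 ÷ (165/967) = 580.2.
5³ = 125 falls short of 580.2 but 5⁴ = 625 reaches it, so n = 4.

4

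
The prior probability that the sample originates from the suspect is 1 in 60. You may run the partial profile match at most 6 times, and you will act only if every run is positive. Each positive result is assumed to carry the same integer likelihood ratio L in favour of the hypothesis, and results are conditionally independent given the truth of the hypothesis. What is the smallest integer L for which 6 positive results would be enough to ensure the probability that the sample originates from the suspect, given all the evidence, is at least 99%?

5

Prior odds = (1/60)/(59/60) = 1/59.
Target odds = 0.99/0.01 = 99.
Need L⁶ ≥ 99 ÷ (1/59) = 5841.
4⁶ = 4096 < 5841 ≤ 15625 = 5⁶, so L = 5.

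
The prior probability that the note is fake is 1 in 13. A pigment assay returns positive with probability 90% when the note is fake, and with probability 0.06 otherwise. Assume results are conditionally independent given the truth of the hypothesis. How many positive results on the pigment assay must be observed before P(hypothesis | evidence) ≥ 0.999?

Prior odds: (1/13) ÷ (12/13) = 1/12.
Likelihood ratio of a positive result = 0.9/0.06 = 15.
Target posterior odds = 0.999/0.001 = 999.
Require 15ⁿ ≥ 999 ÷ (1/12) = 11988.
15³ = 3375 falls short of 11988 but 15⁴ = 50625 reaches it, so n = 4.

4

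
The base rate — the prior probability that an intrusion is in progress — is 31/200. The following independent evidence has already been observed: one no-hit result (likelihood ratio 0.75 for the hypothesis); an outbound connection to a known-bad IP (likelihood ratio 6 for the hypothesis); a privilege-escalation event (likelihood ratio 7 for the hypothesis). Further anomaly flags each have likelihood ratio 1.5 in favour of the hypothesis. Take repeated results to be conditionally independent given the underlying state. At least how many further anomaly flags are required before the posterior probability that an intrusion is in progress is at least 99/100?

8

Prior odds = 0.155/0.845 = 31/169.
Combined Bayes factor of the evidence already in hand = 0.75 × 6 × 7 = 31.5.
Odds after that evidence = (31/169) × 31.5 = 1953/338.
Target odds = 0.99/0.01 = 99.
Need 1.5ⁿ ≥ 99 ÷ (1953/338) = 3718/217.
1.5⁷ = 17.0859375 falls short of 3718/217 but 1.5⁸ = 25.62890625 reaches it, so n = 8.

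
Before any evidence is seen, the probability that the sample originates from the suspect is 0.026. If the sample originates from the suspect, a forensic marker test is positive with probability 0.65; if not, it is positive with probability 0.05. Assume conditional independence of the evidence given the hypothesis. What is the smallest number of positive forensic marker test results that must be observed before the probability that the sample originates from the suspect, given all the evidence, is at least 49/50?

Prior odds: 0.026 ÷ 0.974 = 13/487.
Likelihood ratio of a positive = 0.65/0.05 = 13.
Target posterior odds = 0.98/0.02 = 49.
Require 13ⁿ ≥ 49 ÷ (13/487) = 23863/13.
13² = 169 falls short of 23863/13 but 13³ = 2197 reaches it, so n = 3.

3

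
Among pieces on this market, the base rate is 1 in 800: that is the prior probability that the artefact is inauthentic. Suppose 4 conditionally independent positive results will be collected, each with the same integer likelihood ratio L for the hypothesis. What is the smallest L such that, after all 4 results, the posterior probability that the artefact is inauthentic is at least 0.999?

30

Prior odds = 0.00125/0.99875 = 1/799.
Target odds = 0.999/0.001 = 999.
Need L⁴ ≥ 999 ÷ (1/799) = 798201.
29⁴ = 707281 < 798201 ≤ 810000 = 30⁴, so L = 30.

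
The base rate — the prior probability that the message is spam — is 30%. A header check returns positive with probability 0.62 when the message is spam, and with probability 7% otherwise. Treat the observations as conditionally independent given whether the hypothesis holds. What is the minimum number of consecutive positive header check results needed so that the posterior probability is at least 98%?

Prior odds: 0.3 ÷ 0.7 = 3/7.
Likelihood ratio of a positive result = 0.62/0.07 = 62/7.
Target odds: 0.98 ÷ 0.02 = 49.
Need (3/7) × (62/7)ⁿ ≥ 49, i.e. (62/7)ⁿ ≥ 343/3.
(62/7)² = 3844/49 falls short of 343/3 but (62/7)³ = 238328/343 reaches it, so n = 3.

3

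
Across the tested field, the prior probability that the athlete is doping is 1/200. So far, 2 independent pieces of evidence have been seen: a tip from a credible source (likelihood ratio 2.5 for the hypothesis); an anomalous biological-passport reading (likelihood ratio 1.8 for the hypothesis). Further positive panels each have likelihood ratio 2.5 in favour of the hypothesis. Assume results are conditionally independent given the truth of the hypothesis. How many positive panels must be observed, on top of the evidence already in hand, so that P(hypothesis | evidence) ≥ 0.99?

Prior odds = 0.005/0.995 = 1/199.
Combined Bayes factor of the evidence already in hand = 2.5 × 1.8 = 4.5.
Odds after that evidence = (1/199) × 4.5 = 9/398.
Target odds = 0.99/0.01 = 99.
Need 2.5ⁿ ≥ 99 ÷ (9/398) = 4378.
2.5⁹ = 1953125/512 falls short of 4378 but 2.5¹⁰ = 9765625/1024 reaches it, so n = 10.

10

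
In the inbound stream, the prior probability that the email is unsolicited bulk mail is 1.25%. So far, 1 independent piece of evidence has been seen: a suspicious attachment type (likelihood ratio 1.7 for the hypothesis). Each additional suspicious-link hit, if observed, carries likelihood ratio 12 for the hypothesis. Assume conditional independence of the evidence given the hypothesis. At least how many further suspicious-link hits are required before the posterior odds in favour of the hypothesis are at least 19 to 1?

3

Prior odds = 0.0125/0.9875 = 1/79.
Bayes factor of the evidence already in hand = 1.7.
Odds after that evidence = (1/79) × 1.7 = 17/790.
Target odds = 19.
Need 12ⁿ ≥ 19 ÷ (17/790) = 15010/17.
12² = 144 falls short of 15010/17 but 12³ = 1728 reaches it, so n = 3.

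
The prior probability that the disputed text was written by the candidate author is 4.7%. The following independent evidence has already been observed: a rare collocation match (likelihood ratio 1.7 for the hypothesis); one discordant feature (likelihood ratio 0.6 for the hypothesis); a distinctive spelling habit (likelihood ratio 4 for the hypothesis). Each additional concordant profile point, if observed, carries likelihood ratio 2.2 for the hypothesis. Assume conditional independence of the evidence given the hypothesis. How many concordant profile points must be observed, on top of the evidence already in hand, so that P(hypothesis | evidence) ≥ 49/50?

7

Prior odds = 0.047/0.953 = 47/953.
Combined Bayes factor of the evidence already in hand = 1.7 × 0.6 × 4 = 4.08.
Odds after that evidence = (47/953) × 4.08 = 4794/23825.
Target odds = 0.98/0.02 = 49.
Need 2.2ⁿ ≥ 49 ÷ (4794/23825) = 1167425/4794.
2.2⁶ = 1771561/15625 falls short of 1167425/4794 but 2.2⁷ = 19487171/78125 reaches it, so n = 7.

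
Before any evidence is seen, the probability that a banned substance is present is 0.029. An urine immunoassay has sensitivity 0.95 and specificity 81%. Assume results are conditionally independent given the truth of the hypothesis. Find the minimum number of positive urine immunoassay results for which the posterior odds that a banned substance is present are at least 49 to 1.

Prior odds = 0.029/0.971 = 29/971.
False-positive rate = 1 − 0.81 = 0.19; likelihood ratio of a positive = 0.95/0.19 = 5.
Target odds = 49.
Require 5ⁿ ≥ 49 ÷ (29/971) = 47579/29.
5⁴ = 625 falls short of 47579/29 but 5⁵ = 3125 reaches it, so n = 5.

5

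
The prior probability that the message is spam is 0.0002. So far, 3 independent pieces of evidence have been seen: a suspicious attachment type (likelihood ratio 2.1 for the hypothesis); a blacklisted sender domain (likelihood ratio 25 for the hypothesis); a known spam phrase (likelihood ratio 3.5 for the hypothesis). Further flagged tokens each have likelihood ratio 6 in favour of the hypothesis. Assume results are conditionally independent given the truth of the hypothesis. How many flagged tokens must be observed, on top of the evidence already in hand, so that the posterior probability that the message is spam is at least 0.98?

5

Prior odds = 0.0002/0.9998 = 1/4999.
Combined Bayes factor of the evidence already in hand = 2.1 × 25 × 3.5 = 183.75.
Odds after that evidence = (1/4999) × 183.75 = 735/19996.
Target odds = 0.98/0.02 = 49.
Need 6ⁿ ≥ 49 ÷ (735/19996) = 19996/15.
6⁴ = 1296 falls short of 19996/15 but 6⁵ = 7776 reaches it, so n = 5.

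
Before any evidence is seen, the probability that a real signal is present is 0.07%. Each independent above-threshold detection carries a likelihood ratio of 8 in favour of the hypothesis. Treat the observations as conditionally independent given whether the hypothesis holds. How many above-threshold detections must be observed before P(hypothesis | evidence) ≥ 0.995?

7

Prior odds: 0.0007 ÷ 0.9993 = 7/9993.
Likelihood ratio per above-threshold detection = 8.
Target odds: 0.995 ÷ 0.005 = 199.
Require 8ⁿ ≥ 199 ÷ (7/9993) = 1988607/7.
8⁶ = 262144 falls short of 1988607/7 but 8⁷ = 2097152 reaches it, so n = 7.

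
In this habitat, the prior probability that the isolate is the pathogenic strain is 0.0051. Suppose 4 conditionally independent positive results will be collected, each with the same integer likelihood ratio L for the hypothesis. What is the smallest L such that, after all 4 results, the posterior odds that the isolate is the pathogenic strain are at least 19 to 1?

Prior odds = 0.0051/0.9949 = 51/9949.
Target odds = 19.
Need L⁴ ≥ 19 ÷ (51/9949) = 189031/51.
7⁴ = 2401 < 189031/51 ≤ 4096 = 8⁴, so L = 8.

8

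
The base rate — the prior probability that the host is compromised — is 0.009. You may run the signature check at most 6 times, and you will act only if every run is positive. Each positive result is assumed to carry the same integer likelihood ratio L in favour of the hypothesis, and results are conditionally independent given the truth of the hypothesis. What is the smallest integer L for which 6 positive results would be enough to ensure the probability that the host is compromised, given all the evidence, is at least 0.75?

Prior odds = 0.009/0.991 = 9/991.
Target odds = 0.75/0.25 = 3.
Need L⁶ ≥ 3 ÷ (9/991) = 991/3.
2⁶ = 64 < 991/3 ≤ 729 = 3⁶, so L = 3.

3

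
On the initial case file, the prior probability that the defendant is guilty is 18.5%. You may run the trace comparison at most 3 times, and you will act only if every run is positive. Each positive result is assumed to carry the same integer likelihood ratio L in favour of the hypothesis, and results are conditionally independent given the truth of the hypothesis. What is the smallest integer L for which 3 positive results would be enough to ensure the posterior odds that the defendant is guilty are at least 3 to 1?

3

Prior odds = 0.185/0.815 = 37/163.
Target odds = 3.
Need L³ ≥ 3 ÷ (37/163) = 489/37.
2³ = 8 < 489/37 ≤ 27 = 3³, so L = 3.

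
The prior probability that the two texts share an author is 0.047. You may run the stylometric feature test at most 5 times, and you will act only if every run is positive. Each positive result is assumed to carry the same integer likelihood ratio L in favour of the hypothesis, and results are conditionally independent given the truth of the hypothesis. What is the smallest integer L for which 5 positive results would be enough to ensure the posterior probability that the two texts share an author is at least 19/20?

Prior odds = 0.047/0.953 = 47/953.
Target odds = 0.95/0.05 = 19.
Need L⁵ ≥ 19 ÷ (47/953) = 18107/47.
3⁵ = 243 < 18107/47 ≤ 1024 = 4⁵, so L = 4.

4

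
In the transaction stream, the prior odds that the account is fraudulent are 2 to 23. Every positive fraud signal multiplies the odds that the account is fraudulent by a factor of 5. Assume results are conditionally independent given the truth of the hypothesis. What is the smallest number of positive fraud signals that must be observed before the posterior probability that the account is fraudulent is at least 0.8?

3

Prior odds = 2/23.
Likelihood ratio per positive fraud signal = 5.
Target odds: 0.8 ÷ 0.2 = 4.
Require 5ⁿ ≥ 4 ÷ (2/23) = 46.
5² = 25 falls short of 46 but 5³ = 125 reaches it, so n = 3.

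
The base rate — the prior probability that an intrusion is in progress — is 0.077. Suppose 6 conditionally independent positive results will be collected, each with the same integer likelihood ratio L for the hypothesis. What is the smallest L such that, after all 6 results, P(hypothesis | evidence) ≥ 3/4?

2

Prior odds = 0.077/0.923 = 77/923.
Target odds = 0.75/0.25 = 3.
Need L⁶ ≥ 3 ÷ (77/923) = 2769/77.
1⁶ = 1 < 2769/77 ≤ 64 = 2⁶, so L = 2.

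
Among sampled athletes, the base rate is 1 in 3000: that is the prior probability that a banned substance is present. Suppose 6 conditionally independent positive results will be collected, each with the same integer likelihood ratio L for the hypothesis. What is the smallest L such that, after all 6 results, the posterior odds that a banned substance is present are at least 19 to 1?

7

Prior odds = (1/3000)/(2999/3000) = 1/2999.
Target odds = 19.
Need L⁶ ≥ 19 ÷ (1/2999) = 56981.
6⁶ = 46656 < 56981 ≤ 117649 = 7⁶, so L = 7.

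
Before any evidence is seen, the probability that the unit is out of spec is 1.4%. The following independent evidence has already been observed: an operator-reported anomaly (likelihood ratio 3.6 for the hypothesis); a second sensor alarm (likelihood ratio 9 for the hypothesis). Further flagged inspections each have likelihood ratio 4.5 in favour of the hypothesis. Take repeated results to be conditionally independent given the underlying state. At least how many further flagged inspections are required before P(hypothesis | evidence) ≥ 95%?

Prior odds = 0.014/0.986 = 7/493.
Combined Bayes factor of the evidence already in hand = 3.6 × 9 = 32.4.
Odds after that evidence = (7/493) × 32.4 = 1134/2465.
Target odds = 0.95/0.05 = 19.
Need 4.5ⁿ ≥ 19 ÷ (1134/2465) = 46835/1134.
4.5² = 20.25 falls short of 46835/1134 but 4.5³ = 91.125 reaches it, so n = 3.

3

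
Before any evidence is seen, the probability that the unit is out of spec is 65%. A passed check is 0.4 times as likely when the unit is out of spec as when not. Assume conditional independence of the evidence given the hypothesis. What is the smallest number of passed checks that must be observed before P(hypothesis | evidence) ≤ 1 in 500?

8

Prior odds: 0.65 ÷ 0.35 = 13/7.
Likelihood ratio per passed check = 0.4.
Target posterior odds = 0.002/0.998 = 1/499.
Require 0.4ⁿ ≤ 1/499 ÷ (13/7) = 7/6487.
0.4⁷ = 128/78125 is still above 7/6487 but 0.4⁸ = 256/390625 is at or below it, so n = 8.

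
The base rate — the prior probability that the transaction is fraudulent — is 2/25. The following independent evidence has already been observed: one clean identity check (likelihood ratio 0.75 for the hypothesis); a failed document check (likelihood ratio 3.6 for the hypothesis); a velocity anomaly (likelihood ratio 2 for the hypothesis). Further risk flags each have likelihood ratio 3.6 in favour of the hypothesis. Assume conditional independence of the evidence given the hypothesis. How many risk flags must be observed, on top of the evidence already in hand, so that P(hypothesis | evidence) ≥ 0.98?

Prior odds = 0.08/0.92 = 2/23.
Combined Bayes factor of the evidence already in hand = 0.75 × 3.6 × 2 = 5.4.
Odds after that evidence = (2/23) × 5.4 = 54/115.
Target odds = 0.98/0.02 = 49.
Need 3.6ⁿ ≥ 49 ÷ (54/115) = 5635/54.
3.6³ = 46.656 falls short of 5635/54 but 3.6⁴ = 167.9616 reaches it, so n = 4.

4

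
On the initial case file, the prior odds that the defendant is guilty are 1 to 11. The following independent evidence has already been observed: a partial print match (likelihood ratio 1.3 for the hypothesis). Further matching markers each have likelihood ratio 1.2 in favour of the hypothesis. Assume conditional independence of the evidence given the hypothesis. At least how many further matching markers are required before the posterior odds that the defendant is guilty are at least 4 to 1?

Prior odds = 1/11.
Bayes factor of the evidence already in hand = 1.3.
Odds after that evidence = (1/11) × 1.3 = 13/110.
Target odds = 4.
Need 1.2ⁿ ≥ 4 ÷ (13/110) = 440/13.
1.2¹⁹ ≈31.948 falls short of 440/13 but 1.2²⁰ ≈38.3376 reaches it, so n = 20.

20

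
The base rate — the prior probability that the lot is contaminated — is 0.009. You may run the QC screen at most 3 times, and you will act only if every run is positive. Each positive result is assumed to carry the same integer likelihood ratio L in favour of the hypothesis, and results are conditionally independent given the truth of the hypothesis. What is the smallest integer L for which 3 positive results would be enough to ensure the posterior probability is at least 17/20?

Prior odds = 0.009/0.991 = 9/991.
Target odds = 0.85/0.15 = 17/3.
Need L³ ≥ 17/3 ÷ (9/991) = 16847/27.
8³ = 512 < 16847/27 ≤ 729 = 9³, so L = 9.

9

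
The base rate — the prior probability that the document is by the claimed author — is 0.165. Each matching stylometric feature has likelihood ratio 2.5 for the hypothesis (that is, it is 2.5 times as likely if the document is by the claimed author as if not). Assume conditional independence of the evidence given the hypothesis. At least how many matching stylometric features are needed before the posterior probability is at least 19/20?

5

Prior odds = 0.165/0.835 = 33/167.
Likelihood ratio per matching stylometric feature = 2.5.
Target odds: 0.95 ÷ 0.05 = 19.
Require 2.5ⁿ ≥ 19 ÷ (33/167) = 3173/33.
2.5⁴ = 39.0625 falls short of 3173/33 but 2.5⁵ = 97.65625 reaches it, so n = 5.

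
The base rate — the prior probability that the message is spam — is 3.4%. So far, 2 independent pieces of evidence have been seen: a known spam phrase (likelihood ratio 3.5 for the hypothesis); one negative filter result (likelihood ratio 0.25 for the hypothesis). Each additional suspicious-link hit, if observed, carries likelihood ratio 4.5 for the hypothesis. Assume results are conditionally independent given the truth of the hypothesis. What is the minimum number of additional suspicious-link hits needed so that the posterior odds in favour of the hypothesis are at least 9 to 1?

4

Prior odds = 0.034/0.966 = 17/483.
Combined Bayes factor of the evidence already in hand = 3.5 × 0.25 = 0.875.
Odds after that evidence = (17/483) × 0.875 = 17/552.
Target odds = 9.
Need 4.5ⁿ ≥ 9 ÷ (17/552) = 4968/17.
4.5³ = 91.125 falls short of 4968/17 but 4.5⁴ = 410.0625 reaches it, so n = 4.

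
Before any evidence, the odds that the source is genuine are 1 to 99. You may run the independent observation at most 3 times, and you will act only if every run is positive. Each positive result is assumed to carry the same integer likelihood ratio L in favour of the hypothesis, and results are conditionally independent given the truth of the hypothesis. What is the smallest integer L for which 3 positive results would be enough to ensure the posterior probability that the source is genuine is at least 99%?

Prior odds = 1/99.
Target odds = 0.99/0.01 = 99.
Need L³ ≥ 99 ÷ (1/99) = 9801.
21³ = 9261 < 9801 ≤ 10648 = 22³, so L = 22.

22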